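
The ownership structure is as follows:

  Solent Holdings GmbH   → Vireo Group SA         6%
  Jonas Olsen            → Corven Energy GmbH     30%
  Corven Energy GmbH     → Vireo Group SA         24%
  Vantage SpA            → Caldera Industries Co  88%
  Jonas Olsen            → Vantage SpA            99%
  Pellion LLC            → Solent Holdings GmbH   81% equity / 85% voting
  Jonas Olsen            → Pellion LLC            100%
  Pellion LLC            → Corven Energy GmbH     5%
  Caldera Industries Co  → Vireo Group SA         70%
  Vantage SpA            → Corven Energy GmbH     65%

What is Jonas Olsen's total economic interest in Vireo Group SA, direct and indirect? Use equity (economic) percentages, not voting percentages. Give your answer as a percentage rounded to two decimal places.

Jonas reaches Vireo along 5 paths.
Via Vantage → Corven: 99% × 65% × 24% = 15.444%.
Via Corven: 30% × 24% = 7.2%.
Via Pellion → Corven: 100% × 5% × 24% = 1.2%.
Via Vantage → Caldera: 99% × 88% × 70% = 60.984%.
Via Pellion → Solent: 100% × 81% × 6% = 4.86%.
Total: 15.444% + 7.2% + 1.2% + 60.984% + 4.86% = 89.688%.
Rounded: 89.69%.

89.69%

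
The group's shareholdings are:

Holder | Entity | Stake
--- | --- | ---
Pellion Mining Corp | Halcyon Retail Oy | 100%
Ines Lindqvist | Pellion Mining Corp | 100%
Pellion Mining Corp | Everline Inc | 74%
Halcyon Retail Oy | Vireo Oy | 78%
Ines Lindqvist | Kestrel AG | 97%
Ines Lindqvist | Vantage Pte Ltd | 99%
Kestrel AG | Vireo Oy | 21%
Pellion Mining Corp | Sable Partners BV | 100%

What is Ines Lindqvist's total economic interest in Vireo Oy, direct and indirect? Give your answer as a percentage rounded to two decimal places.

98.37%

Ines reaches Vireo along 2 paths.
Via Kestrel: 97% × 21% = 20.37%.
Via Pellion → Halcyon: 100% × 100% × 78% = 78%.
Total: 20.37% + 78% = 98.37%.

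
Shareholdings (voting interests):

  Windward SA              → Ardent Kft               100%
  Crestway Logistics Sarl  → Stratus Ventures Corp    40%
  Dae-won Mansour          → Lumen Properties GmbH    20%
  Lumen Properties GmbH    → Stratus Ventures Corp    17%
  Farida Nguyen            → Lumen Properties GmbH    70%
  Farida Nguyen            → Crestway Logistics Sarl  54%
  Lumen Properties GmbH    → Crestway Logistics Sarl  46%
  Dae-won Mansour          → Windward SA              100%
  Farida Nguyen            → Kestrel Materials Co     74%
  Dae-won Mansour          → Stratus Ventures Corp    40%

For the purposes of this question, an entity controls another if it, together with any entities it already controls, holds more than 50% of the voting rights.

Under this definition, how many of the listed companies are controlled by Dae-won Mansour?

2

Dae-won holds 100% of Windward, so Dae-won controls Windward.
Windward holds 100% of Ardent, so Dae-won controls Ardent.
No other company's threshold is met.
Dae-won controls 2 companies.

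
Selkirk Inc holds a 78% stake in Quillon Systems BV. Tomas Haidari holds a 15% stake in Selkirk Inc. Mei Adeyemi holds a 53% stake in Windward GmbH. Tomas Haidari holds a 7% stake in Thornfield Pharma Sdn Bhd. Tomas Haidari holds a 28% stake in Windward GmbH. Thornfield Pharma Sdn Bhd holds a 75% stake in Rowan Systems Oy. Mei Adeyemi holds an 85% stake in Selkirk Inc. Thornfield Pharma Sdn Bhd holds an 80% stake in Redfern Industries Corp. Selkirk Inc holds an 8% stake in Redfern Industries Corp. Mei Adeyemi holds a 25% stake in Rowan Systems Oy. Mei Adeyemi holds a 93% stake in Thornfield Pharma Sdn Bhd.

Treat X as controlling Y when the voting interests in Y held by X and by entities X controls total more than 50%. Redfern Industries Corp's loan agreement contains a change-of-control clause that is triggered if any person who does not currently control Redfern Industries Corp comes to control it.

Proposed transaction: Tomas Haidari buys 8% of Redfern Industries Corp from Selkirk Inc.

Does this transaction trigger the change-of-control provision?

The purchase adds only to Tomas's holdings (Selkirk's stake shrinks), so Tomas is the only person who could newly come to control Redfern.
Tomas's largest direct stake is 28% in Windward, which does not meet the threshold, so Tomas controls no company.
Neither Tomas nor any entity Tomas controls holds any voting interest in Redfern.
So before the transaction, Tomas does not control Redfern.
After the purchase, Tomas holds 8% of Redfern directly, and Selkirk's stake falls to 0%.
After the transaction, Tomas's side holds 8% of Redfern, not > 50%, so Tomas still does not control Redfern.
No new person acquires control, so the clause is not triggered.

No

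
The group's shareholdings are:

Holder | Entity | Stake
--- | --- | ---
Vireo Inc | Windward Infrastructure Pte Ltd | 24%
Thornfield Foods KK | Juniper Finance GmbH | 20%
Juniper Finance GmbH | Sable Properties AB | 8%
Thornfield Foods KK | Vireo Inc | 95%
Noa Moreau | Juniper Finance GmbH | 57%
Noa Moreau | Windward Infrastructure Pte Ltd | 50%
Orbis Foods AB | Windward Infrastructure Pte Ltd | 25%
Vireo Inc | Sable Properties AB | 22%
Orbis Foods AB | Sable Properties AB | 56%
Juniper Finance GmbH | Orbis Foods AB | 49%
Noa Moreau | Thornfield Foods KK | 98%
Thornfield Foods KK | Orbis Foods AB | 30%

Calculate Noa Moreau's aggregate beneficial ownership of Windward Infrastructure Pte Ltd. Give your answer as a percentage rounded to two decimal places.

89.08%

Noa reaches Windward along 5 paths.
Direct stake: 50% = 50%.
Via Thornfield → Vireo: 98% × 95% × 24% = 22.344%.
Via Thornfield → Juniper → Orbis: 98% × 20% × 49% × 25% = 2.401%.
Via Juniper → Orbis: 57% × 49% × 25% = 6.9825%.
Via Thornfield → Orbis: 98% × 30% × 25% = 7.35%.
Total: 50% + 22.344% + 2.401% + 6.9825% + 7.35% = 89.0775%.
Rounded: 89.08%.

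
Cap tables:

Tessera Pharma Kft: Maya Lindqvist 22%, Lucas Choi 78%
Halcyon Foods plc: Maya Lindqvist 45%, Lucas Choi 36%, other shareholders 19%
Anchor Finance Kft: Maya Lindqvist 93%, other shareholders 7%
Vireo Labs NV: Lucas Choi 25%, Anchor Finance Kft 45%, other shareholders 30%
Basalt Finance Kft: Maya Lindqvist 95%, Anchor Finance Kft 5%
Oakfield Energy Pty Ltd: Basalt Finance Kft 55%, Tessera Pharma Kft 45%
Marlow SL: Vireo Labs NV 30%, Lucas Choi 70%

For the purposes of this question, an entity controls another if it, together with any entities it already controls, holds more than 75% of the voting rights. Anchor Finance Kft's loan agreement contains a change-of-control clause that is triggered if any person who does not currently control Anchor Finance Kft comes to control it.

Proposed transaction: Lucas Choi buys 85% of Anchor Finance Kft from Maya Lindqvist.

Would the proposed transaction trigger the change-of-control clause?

Yes

The purchase adds only to Lucas's holdings (Maya's stake shrinks), so Lucas is the only person who could newly come to control Anchor.
Lucas holds 78% of Tessera, so Lucas controls Tessera.
Neither Lucas nor any entity Lucas controls holds any voting interest in Anchor.
So before the transaction, Lucas does not control Anchor.
After the purchase, Lucas holds 85% of Anchor directly, and Maya's stake falls to 8%.
Lucas holds 85% of Anchor, so Lucas controls Anchor.
Lucas did not control Anchor before and does after, so the clause is triggered.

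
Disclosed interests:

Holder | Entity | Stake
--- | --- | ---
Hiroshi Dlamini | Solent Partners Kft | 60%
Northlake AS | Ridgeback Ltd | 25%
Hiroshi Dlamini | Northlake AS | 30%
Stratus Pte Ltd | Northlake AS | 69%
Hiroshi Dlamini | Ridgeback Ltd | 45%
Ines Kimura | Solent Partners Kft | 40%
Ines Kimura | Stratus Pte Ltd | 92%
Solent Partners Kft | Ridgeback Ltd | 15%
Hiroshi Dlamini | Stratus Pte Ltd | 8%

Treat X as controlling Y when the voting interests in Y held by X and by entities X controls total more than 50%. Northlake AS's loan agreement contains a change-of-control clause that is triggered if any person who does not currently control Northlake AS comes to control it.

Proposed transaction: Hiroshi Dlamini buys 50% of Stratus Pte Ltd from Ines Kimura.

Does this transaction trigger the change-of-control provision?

Yes

The purchase adds only to Hiroshi's holdings (Ines's stake shrinks), so Hiroshi is the only person who could newly come to control Northlake.
Hiroshi holds 60% of Solent, so Hiroshi controls Solent.
Hiroshi and Solent together hold 45% + 15% = 60% of Ridgeback, so Hiroshi controls Ridgeback.
In Northlake, Hiroshi's side holds only 30%, not > 50%.
So before the transaction, Hiroshi does not control Northlake.
After the purchase, Hiroshi's direct stake in Stratus rises to 8% + 50% = 58%, and Ines's stake falls to 42%.
Hiroshi holds 58% of Stratus, so Hiroshi controls Stratus.
Stratus and Hiroshi together hold 69% + 30% = 99% of Northlake, so Hiroshi controls Northlake.
Hiroshi did not control Northlake before and does after, so the clause is triggered.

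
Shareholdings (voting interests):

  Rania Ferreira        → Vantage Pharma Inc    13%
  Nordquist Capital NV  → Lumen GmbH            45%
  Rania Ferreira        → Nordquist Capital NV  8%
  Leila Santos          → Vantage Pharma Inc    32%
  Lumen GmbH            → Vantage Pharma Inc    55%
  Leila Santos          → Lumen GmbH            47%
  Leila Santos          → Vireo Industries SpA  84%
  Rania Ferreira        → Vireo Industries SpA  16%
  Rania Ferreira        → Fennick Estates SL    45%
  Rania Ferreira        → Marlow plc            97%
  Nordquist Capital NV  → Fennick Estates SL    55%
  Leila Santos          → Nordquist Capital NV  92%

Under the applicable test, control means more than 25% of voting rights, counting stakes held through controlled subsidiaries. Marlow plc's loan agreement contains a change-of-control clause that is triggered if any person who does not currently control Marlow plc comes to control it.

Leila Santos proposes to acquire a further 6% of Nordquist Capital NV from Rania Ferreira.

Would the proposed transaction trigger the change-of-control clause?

No

The purchase adds only to Leila's holdings (Rania's stake shrinks), so Leila is the only person who could newly come to control Marlow.
Leila holds 92% of Nordquist, so Leila controls Nordquist.
Leila holds 84% of Vireo, so Leila controls Vireo.
Nordquist holds 55% of Fennick, so Leila controls Fennick.
Leila and Nordquist together hold 47% + 45% = 92% of Lumen, so Leila controls Lumen.
Leila and Lumen together hold 32% + 55% = 87% of Vantage, so Leila controls Vantage.
Neither Leila nor any entity Leila controls holds any voting interest in Marlow.
So before the transaction, Leila does not control Marlow.
After the purchase, Leila's direct stake in Nordquist rises to 92% + 6% = 98%, and Rania's stake falls to 2%.
Leila holds 98% of Nordquist, so Leila controls Nordquist.
After the transaction, neither Leila nor any entity Leila controls holds a voting interest in Marlow, so Leila still does not control it.
No new person acquires control, so the clause is not triggered.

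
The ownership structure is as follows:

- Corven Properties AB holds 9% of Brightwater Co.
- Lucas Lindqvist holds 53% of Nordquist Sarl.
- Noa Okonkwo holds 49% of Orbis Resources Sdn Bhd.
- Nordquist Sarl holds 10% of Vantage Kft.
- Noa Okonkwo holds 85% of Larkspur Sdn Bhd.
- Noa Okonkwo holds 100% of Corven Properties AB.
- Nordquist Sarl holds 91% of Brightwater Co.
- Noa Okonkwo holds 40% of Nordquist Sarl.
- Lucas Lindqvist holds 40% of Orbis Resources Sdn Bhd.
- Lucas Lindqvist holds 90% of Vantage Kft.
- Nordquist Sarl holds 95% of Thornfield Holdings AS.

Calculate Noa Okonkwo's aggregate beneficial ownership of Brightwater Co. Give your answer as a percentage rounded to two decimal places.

45.40%

Noa reaches Brightwater along 2 paths.
Via Corven: 100% × 9% = 9%.
Via Nordquist: 40% × 91% = 36.4%.
Total: 9% + 36.4% = 45.4%.
Rounded: 45.40%.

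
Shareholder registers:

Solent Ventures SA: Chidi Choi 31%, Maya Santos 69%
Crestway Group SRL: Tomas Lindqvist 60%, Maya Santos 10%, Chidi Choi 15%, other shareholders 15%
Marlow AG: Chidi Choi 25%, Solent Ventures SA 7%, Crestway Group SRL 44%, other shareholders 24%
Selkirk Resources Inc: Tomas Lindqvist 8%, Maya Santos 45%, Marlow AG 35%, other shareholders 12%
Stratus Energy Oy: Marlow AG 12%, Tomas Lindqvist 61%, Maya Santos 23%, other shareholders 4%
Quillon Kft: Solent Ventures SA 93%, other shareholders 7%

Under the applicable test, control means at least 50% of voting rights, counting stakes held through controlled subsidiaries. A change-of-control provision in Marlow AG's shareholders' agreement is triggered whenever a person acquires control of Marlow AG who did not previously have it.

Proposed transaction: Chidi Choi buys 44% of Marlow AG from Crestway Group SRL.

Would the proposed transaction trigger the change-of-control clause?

The purchase adds only to Chidi's holdings (Crestway's stake shrinks), so Chidi is the only person who could newly come to control Marlow.
Chidi's largest direct stake is 31% in Solent, which does not meet the threshold, so Chidi controls no company.
In Marlow, Chidi's side holds only 25%, not ≥ 50%.
So before the transaction, Chidi does not control Marlow.
After the purchase, Chidi's direct stake in Marlow rises to 25% + 44% = 69%, and Crestway's stake falls to 0%.
Chidi holds 69% of Marlow, so Chidi controls Marlow.
Chidi did not control Marlow before and does after, so the clause is triggered.

Yes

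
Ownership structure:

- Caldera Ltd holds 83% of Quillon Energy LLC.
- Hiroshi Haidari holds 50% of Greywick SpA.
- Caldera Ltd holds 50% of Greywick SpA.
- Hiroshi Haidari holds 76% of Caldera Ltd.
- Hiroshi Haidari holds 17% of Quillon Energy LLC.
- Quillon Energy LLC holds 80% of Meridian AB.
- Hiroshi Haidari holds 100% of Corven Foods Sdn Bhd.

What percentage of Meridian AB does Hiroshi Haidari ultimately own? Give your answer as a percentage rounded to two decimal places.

Hiroshi reaches Meridian along 2 paths.
Via Caldera → Quillon: 76% × 83% × 80% = 50.464%.
Via Quillon: 17% × 80% = 13.6%.
Total: 50.464% + 13.6% = 64.064%.
Rounded: 64.06%.

64.06%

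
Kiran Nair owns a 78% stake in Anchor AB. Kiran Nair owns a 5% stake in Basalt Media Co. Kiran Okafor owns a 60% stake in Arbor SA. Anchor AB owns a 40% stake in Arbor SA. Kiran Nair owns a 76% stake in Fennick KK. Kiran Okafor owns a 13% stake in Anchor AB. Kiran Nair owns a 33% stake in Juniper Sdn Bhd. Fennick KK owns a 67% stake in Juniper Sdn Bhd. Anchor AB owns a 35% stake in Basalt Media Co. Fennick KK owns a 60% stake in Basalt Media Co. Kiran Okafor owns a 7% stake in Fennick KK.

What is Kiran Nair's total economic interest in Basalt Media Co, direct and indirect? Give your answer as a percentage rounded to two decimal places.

Kiran Nair reaches Basalt along 3 paths.
Direct stake: 5% = 5%.
Via Anchor: 78% × 35% = 27.3%.
Via Fennick: 76% × 60% = 45.6%.
Total: 5% + 27.3% + 45.6% = 77.9%.
Rounded: 77.90%.

77.90%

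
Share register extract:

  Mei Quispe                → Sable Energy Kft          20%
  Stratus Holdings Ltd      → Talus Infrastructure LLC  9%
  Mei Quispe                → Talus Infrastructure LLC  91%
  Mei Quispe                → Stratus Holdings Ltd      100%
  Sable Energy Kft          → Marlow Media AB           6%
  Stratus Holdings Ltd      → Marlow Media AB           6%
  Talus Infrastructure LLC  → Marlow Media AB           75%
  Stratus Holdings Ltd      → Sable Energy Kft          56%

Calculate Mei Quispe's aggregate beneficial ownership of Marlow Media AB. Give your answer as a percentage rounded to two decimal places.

85.56%

Mei reaches Marlow along 5 paths.
Via Stratus → Sable: 100% × 56% × 6% = 3.36%.
Via Sable: 20% × 6% = 1.2%.
Via Stratus → Talus: 100% × 9% × 75% = 6.75%.
Via Talus: 91% × 75% = 68.25%.
Via Stratus: 100% × 6% = 6%.
Total: 3.36% + 1.2% + 6.75% + 68.25% + 6% = 85.56%.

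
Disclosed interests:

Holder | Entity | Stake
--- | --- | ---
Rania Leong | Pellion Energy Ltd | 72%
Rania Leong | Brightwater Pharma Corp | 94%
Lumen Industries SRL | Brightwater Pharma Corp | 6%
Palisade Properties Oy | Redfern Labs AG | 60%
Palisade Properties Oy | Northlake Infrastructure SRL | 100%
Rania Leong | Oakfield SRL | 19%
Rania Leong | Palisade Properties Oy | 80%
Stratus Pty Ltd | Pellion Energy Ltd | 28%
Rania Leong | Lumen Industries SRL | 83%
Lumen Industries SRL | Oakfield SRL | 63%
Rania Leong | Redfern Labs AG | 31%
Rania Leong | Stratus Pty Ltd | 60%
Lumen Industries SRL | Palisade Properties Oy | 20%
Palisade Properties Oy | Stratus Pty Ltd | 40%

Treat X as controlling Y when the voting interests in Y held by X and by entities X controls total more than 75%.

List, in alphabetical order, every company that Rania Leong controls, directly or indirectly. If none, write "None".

Brightwater Pharma Corp, Lumen Industries SRL, Northlake Infrastructure SRL, Oakfield SRL, Palisade Properties Oy, Pellion Energy Ltd, Redfern Labs AG, Stratus Pty Ltd

Rania holds 83% of Lumen, so Rania controls Lumen.
Lumen and Rania together hold 20% + 80% = 100% of Palisade, so Rania controls Palisade.
Rania and Lumen together hold 94% + 6% = 100% of Brightwater, so Rania controls Brightwater.
Palisade and Rania together hold 40% + 60% = 100% of Stratus, so Rania controls Stratus.
Rania and Stratus together hold 72% + 28% = 100% of Pellion, so Rania controls Pellion.
Rania and Lumen together hold 19% + 63% = 82% of Oakfield, so Rania controls Oakfield.
Palisade and Rania together hold 60% + 31% = 91% of Redfern, so Rania controls Redfern.
Palisade holds 100% of Northlake, so Rania controls Northlake.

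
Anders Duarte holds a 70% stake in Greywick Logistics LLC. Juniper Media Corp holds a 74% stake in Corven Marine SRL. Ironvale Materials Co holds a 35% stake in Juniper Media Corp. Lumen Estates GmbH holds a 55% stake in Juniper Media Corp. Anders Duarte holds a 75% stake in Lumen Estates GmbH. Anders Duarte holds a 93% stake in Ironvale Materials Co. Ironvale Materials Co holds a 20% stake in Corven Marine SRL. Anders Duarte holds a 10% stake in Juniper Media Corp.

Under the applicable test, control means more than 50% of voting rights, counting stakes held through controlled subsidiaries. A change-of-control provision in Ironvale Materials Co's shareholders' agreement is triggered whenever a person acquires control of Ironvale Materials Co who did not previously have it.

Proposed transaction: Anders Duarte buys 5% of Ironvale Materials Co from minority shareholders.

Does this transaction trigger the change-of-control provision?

No

The purchase changes only Anders's holdings, so Anders is the only person who could newly come to control Ironvale.
Anders holds 93% of Ironvale, so Anders controls Ironvale.
So Anders already controls Ironvale before the transaction.
After the purchase, Anders's direct stake in Ironvale rises to 93% + 5% = 98%.
Anders controlled Ironvale already, so this is not a new person acquiring control; every other person's position is unchanged or reduced.
No new person acquires control, so the clause is not triggered.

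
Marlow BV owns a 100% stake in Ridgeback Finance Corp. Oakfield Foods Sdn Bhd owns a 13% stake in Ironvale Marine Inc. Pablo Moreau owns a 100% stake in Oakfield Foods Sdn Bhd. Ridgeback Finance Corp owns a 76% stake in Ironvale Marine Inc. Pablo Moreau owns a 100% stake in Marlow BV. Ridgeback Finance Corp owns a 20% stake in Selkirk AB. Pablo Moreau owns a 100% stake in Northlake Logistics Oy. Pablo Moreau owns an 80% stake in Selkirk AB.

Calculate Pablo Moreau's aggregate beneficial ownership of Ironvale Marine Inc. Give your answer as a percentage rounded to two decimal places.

89.00%

Pablo reaches Ironvale along 2 paths.
Via Marlow → Ridgeback: 100% × 100% × 76% = 76%.
Via Oakfield: 100% × 13% = 13%.
Total: 76% + 13% = 89%.
Rounded: 89.00%.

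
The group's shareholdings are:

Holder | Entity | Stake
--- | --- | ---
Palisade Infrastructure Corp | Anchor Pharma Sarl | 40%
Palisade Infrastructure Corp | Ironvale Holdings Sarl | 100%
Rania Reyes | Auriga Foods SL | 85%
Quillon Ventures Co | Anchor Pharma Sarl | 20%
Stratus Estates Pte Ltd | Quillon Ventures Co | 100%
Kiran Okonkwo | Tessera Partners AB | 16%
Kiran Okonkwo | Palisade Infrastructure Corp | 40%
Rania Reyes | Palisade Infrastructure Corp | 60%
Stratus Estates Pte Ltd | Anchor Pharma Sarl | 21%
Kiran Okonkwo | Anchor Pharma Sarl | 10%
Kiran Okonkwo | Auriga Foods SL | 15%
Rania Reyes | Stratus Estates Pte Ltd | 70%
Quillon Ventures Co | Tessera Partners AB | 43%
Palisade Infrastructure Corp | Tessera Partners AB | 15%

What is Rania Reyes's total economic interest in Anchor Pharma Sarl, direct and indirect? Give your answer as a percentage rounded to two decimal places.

52.70%

Rania reaches Anchor along 3 paths.
Via Palisade: 60% × 40% = 24%.
Via Stratus → Quillon: 70% × 100% × 20% = 14%.
Via Stratus: 70% × 21% = 14.7%.
Total: 24% + 14% + 14.7% = 52.7%.
Rounded: 52.70%.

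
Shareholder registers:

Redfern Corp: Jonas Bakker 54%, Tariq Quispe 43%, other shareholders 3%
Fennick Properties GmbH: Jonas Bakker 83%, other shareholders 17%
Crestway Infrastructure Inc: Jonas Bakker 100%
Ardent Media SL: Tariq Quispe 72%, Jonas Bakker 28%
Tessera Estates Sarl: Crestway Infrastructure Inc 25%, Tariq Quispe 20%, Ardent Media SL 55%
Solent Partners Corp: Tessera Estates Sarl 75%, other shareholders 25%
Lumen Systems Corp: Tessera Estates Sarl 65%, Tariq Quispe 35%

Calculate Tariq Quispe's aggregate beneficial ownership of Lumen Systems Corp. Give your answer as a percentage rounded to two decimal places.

73.74%

Tariq reaches Lumen along 3 paths.
Via Tessera: 20% × 65% = 13%.
Via Ardent → Tessera: 72% × 55% × 65% = 25.74%.
Direct stake: 35% = 35%.
Total: 13% + 25.74% + 35% = 73.74%.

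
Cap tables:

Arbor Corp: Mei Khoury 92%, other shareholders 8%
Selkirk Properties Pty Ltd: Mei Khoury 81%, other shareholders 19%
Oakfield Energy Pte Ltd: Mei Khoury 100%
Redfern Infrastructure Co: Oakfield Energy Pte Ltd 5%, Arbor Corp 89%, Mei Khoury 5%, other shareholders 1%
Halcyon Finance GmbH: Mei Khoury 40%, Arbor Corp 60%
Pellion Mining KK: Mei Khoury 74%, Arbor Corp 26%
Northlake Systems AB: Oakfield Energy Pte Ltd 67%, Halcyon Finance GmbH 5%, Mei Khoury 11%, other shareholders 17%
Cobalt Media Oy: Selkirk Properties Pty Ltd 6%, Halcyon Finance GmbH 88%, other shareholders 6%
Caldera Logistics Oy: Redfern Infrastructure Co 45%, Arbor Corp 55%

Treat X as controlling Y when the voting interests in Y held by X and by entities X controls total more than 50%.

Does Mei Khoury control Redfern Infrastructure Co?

Mei holds 92% of Arbor, so Mei controls Arbor.
Mei holds 100% of Oakfield, so Mei controls Oakfield.
Oakfield and Arbor and Mei together hold 5% + 89% + 5% = 99% of Redfern, so Mei controls Redfern.

Yes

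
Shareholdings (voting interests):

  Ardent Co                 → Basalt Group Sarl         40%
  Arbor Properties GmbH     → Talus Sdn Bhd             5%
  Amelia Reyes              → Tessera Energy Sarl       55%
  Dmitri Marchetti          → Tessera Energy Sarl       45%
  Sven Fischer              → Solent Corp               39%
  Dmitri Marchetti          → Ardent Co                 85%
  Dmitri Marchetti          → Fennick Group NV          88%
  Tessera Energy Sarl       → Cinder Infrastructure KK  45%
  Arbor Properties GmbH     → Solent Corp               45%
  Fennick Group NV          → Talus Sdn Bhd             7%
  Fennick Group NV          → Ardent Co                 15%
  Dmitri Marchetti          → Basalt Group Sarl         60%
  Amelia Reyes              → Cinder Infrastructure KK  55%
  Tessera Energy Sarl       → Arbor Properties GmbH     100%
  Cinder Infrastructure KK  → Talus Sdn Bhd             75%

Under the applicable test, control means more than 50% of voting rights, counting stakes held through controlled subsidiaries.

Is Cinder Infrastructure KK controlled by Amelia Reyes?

Amelia holds 55% of Tessera, so Amelia controls Tessera.
Amelia and Tessera together hold 55% + 45% = 100% of Cinder, so Amelia controls Cinder.

Yes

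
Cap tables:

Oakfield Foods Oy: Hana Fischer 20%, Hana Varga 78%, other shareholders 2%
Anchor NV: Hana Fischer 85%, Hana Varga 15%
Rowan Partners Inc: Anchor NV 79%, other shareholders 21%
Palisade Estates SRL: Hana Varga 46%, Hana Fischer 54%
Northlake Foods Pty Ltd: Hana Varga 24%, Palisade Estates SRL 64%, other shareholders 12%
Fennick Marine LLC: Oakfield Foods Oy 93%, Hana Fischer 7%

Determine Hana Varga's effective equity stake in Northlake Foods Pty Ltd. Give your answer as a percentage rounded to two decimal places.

Hana Varga reaches Northlake along 2 paths.
Direct stake: 24% = 24%.
Via Palisade: 46% × 64% = 29.44%.
Total: 24% + 29.44% = 53.44%.

53.44%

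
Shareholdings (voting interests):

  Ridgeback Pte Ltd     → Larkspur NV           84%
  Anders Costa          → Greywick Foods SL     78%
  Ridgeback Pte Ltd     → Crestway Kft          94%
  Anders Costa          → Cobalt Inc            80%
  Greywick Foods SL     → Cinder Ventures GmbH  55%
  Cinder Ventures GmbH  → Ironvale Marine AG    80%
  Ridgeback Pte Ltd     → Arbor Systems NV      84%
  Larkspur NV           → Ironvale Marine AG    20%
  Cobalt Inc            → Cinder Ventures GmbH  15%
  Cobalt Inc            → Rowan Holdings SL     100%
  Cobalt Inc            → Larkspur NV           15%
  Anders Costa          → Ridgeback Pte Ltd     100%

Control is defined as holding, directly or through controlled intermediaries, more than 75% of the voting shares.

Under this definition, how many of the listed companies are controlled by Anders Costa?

Anders holds 78% of Greywick, so Anders controls Greywick.
Anders holds 100% of Ridgeback, so Anders controls Ridgeback.
Anders holds 80% of Cobalt, so Anders controls Cobalt.
Ridgeback and Cobalt together hold 84% + 15% = 99% of Larkspur, so Anders controls Larkspur.
Ridgeback holds 94% of Crestway, so Anders controls Crestway.
Cobalt holds 100% of Rowan, so Anders controls Rowan.
Ridgeback holds 84% of Arbor, so Anders controls Arbor.
No other company's threshold is met.
Anders controls 7 companies.

7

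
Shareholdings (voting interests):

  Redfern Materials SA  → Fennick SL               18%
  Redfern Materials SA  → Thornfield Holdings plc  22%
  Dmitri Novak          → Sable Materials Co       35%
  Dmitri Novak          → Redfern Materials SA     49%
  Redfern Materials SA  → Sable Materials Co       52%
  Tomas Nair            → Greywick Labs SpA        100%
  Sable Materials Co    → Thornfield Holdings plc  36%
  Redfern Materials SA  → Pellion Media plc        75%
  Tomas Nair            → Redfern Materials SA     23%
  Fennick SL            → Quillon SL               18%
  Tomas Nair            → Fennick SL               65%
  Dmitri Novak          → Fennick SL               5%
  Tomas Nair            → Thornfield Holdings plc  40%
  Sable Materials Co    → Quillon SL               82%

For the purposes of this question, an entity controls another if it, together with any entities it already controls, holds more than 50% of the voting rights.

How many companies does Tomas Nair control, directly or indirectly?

Tomas holds 65% of Fennick, so Tomas controls Fennick.
Tomas holds 100% of Greywick, so Tomas controls Greywick.
No other company's threshold is met.
Tomas controls 2 companies.

2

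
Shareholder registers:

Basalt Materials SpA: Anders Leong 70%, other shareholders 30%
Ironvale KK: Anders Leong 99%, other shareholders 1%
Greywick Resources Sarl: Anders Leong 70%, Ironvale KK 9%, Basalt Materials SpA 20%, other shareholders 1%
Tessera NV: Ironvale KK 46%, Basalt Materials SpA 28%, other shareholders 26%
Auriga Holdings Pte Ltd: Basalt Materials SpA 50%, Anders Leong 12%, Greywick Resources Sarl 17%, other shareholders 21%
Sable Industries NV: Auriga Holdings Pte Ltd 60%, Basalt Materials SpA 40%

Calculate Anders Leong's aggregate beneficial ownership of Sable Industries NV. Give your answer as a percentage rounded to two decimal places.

Anders reaches Sable along 6 paths.
Via Basalt → Auriga: 70% × 50% × 60% = 21%.
Via Auriga: 12% × 60% = 7.2%.
Via Greywick → Auriga: 70% × 17% × 60% = 7.14%.
Via Ironvale → Greywick → Auriga: 99% × 9% × 17% × 60% = 0.90882%.
Via Basalt → Greywick → Auriga: 70% × 20% × 17% × 60% = 1.428%.
Via Basalt: 70% × 40% = 28%.
Total: 21% + 7.2% + 7.14% + 0.90882% + 1.428% + 28% = 65.67682%.
Rounded: 65.68%.

65.68%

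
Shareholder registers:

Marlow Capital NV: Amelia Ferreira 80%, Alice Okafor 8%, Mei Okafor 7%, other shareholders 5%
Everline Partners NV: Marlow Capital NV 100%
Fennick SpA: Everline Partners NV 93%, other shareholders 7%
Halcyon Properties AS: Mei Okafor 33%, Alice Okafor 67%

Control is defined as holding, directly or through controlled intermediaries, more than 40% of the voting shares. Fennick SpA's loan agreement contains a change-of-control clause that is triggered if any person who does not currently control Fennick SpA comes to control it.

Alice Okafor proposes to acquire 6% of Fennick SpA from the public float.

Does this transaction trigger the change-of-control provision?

No

The purchase changes only Alice's holdings, so Alice is the only person who could newly come to control Fennick.
Alice holds 67% of Halcyon, so Alice controls Halcyon.
Neither Alice nor any entity Alice controls holds any voting interest in Fennick.
So before the transaction, Alice does not control Fennick.
After the purchase, Alice holds 6% of Fennick directly.
After the transaction, Alice's side holds 6% of Fennick, not > 40%, so Alice still does not control Fennick.
No new person acquires control, so the clause is not triggered.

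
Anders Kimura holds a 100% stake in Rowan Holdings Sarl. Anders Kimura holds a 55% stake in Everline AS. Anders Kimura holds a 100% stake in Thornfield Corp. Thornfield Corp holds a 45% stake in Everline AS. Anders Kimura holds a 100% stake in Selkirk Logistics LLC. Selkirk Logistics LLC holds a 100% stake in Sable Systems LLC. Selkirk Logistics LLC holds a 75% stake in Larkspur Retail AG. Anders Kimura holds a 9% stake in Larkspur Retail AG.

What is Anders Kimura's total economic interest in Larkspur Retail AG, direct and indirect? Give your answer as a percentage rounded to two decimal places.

Anders reaches Larkspur along 2 paths.
Direct stake: 9% = 9%.
Via Selkirk: 100% × 75% = 75%.
Total: 9% + 75% = 84%.
Rounded: 84.00%.

84.00%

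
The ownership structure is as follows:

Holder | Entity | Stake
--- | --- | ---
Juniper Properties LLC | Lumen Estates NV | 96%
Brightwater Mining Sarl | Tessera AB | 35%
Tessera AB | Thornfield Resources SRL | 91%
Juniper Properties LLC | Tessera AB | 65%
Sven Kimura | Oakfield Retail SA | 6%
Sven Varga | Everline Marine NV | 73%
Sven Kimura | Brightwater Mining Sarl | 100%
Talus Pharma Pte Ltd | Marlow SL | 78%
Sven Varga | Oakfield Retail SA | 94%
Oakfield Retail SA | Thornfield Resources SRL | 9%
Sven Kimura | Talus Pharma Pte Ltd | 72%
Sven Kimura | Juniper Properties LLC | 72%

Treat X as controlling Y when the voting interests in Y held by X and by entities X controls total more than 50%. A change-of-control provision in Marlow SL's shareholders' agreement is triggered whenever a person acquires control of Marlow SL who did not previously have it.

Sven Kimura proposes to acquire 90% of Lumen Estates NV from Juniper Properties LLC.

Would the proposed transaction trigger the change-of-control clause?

The purchase adds only to Sven Kimura's holdings (Juniper's stake shrinks), so Sven Kimura is the only person who could newly come to control Marlow.
Sven Kimura holds 72% of Talus, so Sven Kimura controls Talus.
Talus holds 78% of Marlow, so Sven Kimura controls Marlow.
So Sven Kimura already controls Marlow before the transaction.
After the purchase, Sven Kimura holds 90% of Lumen directly, and Juniper's stake falls to 6%.
Sven Kimura controlled Marlow already, so this is not a new person acquiring control; every other person's position is unchanged or reduced.
No new person acquires control, so the clause is not triggered.

No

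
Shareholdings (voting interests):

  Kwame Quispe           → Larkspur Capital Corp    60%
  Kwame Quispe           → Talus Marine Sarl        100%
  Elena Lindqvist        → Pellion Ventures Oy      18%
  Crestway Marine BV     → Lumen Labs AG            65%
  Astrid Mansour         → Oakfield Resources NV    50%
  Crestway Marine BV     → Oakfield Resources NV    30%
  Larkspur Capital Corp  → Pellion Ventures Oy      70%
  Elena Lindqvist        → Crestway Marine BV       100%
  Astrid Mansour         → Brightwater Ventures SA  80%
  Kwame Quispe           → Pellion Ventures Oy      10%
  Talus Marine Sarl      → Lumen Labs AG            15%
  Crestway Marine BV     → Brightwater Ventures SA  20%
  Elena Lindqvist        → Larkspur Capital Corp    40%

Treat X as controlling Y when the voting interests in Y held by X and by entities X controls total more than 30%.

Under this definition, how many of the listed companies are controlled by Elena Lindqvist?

4

Elena holds 100% of Crestway, so Elena controls Crestway.
Elena holds 40% of Larkspur, so Elena controls Larkspur.
Crestway holds 65% of Lumen, so Elena controls Lumen.
Elena and Larkspur together hold 18% + 70% = 88% of Pellion, so Elena controls Pellion.
No other company's threshold is met.
Elena controls 4 companies.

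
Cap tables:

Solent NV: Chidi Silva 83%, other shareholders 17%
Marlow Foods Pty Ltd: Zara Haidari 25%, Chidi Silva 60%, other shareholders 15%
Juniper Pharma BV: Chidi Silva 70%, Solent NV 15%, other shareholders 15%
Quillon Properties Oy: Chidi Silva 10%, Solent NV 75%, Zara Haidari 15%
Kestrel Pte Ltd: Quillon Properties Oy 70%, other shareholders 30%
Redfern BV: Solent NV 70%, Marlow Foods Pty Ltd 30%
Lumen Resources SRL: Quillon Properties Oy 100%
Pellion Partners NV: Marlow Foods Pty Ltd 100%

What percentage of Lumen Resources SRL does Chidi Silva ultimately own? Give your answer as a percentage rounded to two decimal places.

Chidi reaches Lumen along 2 paths.
Via Quillon: 10% × 100% = 10%.
Via Solent → Quillon: 83% × 75% × 100% = 62.25%.
Total: 10% + 62.25% = 72.25%.

72.25%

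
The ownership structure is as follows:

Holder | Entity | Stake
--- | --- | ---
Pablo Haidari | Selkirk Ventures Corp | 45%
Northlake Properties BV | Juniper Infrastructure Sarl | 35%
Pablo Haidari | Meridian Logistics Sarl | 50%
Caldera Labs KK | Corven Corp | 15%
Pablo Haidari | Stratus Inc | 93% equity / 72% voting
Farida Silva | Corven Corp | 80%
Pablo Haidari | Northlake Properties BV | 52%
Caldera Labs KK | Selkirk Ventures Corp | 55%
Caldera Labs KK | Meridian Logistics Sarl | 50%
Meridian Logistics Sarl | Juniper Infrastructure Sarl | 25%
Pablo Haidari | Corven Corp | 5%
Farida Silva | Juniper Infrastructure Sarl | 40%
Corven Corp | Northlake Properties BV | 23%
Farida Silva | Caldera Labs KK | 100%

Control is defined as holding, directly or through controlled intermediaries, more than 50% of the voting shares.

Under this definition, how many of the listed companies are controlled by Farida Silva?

Farida holds 100% of Caldera, so Farida controls Caldera.
Farida and Caldera together hold 80% + 15% = 95% of Corven, so Farida controls Corven.
Caldera holds 55% of Selkirk, so Farida controls Selkirk.
No other company's threshold is met.
Farida controls 3 companies.

3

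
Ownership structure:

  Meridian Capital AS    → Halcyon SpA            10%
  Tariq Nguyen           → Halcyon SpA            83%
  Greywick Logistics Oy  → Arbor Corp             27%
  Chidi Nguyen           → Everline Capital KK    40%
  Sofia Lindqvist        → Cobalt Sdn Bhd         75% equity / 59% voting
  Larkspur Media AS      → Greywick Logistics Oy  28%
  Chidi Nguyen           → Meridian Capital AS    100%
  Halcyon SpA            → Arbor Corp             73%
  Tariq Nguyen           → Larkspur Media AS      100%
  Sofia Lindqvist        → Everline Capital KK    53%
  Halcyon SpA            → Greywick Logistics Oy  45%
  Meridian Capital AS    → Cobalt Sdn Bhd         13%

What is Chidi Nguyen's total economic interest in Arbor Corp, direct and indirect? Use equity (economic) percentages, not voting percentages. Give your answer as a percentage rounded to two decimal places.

Chidi reaches Arbor along 2 paths.
Via Meridian → Halcyon: 100% × 10% × 73% = 7.3%.
Via Meridian → Halcyon → Greywick: 100% × 10% × 45% × 27% = 1.215%.
Total: 7.3% + 1.215% = 8.515%.
Rounded: 8.52%.

8.52%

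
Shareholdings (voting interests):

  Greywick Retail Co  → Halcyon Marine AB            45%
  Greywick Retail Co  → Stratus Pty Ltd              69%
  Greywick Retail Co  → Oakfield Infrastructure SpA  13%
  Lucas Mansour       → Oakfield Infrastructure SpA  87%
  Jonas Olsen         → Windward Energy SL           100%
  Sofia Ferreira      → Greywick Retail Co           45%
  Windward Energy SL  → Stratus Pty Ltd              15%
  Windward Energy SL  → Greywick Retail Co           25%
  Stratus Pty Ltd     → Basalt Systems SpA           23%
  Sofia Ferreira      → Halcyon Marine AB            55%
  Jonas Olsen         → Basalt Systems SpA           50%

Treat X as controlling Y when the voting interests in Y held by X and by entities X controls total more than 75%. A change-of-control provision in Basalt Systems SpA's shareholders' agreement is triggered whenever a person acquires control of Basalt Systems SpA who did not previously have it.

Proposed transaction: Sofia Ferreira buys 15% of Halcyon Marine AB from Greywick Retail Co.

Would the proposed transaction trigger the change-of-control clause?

The purchase adds only to Sofia's holdings (Greywick's stake shrinks), so Sofia is the only person who could newly come to control Basalt.
Sofia's largest direct stake is 55% in Halcyon, which does not meet the threshold, so Sofia controls no company.
Neither Sofia nor any entity Sofia controls holds any voting interest in Basalt.
So before the transaction, Sofia does not control Basalt.
After the purchase, Sofia's direct stake in Halcyon rises to 55% + 15% = 70%, and Greywick's stake falls to 30%.
Sofia's side now holds 70% of Halcyon, not > 75%, so Sofia still does not control Halcyon.
After the transaction, neither Sofia nor any entity Sofia controls holds a voting interest in Basalt, so Sofia still does not control it.
No new person acquires control, so the clause is not triggered.

No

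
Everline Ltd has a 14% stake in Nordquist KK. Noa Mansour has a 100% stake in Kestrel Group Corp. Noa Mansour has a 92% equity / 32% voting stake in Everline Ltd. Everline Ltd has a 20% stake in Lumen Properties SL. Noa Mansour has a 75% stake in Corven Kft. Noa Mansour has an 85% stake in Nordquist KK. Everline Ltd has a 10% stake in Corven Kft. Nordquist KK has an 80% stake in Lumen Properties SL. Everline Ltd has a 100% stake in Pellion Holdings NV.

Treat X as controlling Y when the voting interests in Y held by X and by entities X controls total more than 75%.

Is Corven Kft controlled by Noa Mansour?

Noa holds 100% of Kestrel, so Noa controls Kestrel.
Noa holds 85% of Nordquist, so Noa controls Nordquist.
Nordquist holds 80% of Lumen, so Noa controls Lumen.
In Corven, Noa's side holds only 75%, not > 75%.
So Noa does not control Corven.

No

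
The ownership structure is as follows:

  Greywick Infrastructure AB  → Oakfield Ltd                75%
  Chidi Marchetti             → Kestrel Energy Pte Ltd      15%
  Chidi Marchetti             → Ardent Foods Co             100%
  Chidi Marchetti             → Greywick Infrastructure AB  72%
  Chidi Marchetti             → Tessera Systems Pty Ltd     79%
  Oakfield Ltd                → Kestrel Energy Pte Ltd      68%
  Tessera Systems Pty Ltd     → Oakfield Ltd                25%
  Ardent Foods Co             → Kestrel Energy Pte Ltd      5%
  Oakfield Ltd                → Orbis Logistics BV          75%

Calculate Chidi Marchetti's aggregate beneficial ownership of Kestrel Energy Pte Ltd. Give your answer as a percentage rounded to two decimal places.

70.15%

Chidi reaches Kestrel along 4 paths.
Via Greywick → Oakfield: 72% × 75% × 68% = 36.72%.
Via Tessera → Oakfield: 79% × 25% × 68% = 13.43%.
Via Ardent: 100% × 5% = 5%.
Direct stake: 15% = 15%.
Total: 36.72% + 13.43% + 5% + 15% = 70.15%.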